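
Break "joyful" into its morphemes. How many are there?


Word: "joyful"
Morphemes: joy + -ful
Each morpheme carries meaning
= 2 morphemes


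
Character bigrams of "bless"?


Word: "bless" (length 5)
Number of bigrams = 5 - 2 + 1 = 4
  Position 0: "bl"
  Position 1: "le"
  Position 2: "es"
  Position 3: "ss"
Bigrams = "bl", "le", "es", "ss"


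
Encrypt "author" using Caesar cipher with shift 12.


Word: "author"
Shift: 12
Each letter → (letter + shift) mod 26:
  'a' (0) + 12 = 12 → 'm'
  'u' (20) + 12 = 6 → 'g'
  't' (19) + 12 = 5 → 'f'
  'h' (7) + 12 = 19 → 't'
  'o' (14) + 12 = 0 → 'a'
  'r' (17) + 12 = 3 → 'd'
Result = "mgftad"


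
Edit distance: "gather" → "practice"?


Word 1: "gather" (length 6)
Word 2: "practice" (length 8)
One optimal edit sequence (insert/delete/substitute each cost 1):
  1. insert 'p'  (+1)
  2. substitute 'g' -> 'r'  (+1)
  3. keep 'a'
  4. insert 'c'  (+1)
  5. keep 't'
  6. substitute 'h' -> 'i'  (+1)
  7. substitute 'e' -> 'c'  (+1)
  8. substitute 'r' -> 'e'  (+1)
Total edit operations: 6
Edit distance = 6


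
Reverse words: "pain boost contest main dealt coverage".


Original: "pain boost contest main dealt coverage"
Words (1..n): pain | boost | contest | main | dealt | coverage
Reversed (n..1): coverage | dealt | main | contest | boost | pain
Result = "coverage dealt main contest boost pain"


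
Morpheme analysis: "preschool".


Word: "preschool"
Morphemes: pre- + school
Each morpheme carries meaning
= 2 morphemes


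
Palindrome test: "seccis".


Word: "seccis"
Reversed: "sicces"
Forward == Backward? seccis != sicces
Palindrome = No


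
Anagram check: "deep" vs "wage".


Word 1: "deep" → sorted: deep
Word 2: "wage" → sorted: aegw
Same letters? deep != aegw
Anagram = No


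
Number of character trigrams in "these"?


Word: "these" (length 5)
Number of 3-grams = length - 3 + 1 = 5 - 3 + 1
= 3


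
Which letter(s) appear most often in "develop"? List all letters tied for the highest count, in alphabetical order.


Word: "develop"
Letter counts:
  'd': 1
  'e': 2
  'l': 1
  'o': 1
  'p': 1
  'v': 1
Maximum count = 2
Most frequent = 'e' (2 times each)


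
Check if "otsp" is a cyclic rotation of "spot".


Word: "spot", Candidate: "otsp"
Method: check if candidate is substring of word+word
"spotspot" contains "otsp"? Yes
Is rotation = Yes


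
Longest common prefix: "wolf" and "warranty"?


Word 1: "wolf"
Word 2: "warranty"
Comparing from start:
  Pos 0: 'w' == 'w'
  Pos 1: 'o' != 'a' (stop)
LCP = "w" (length 1)


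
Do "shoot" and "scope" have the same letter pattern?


Pattern of "shoot": [0, 1, 2, 2, 3]
Pattern of "scope": [0, 1, 2, 3, 4]
Patterns do not match
Same pattern = No


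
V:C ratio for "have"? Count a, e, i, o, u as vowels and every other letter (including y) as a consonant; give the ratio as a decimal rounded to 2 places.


Word: "have"
Vowels (a,e,i,o,u): 2
Consonants: 2
Ratio = 2/2
= 1.00


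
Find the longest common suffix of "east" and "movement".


Word 1: "east"
Word 2: "movement"
Comparing from end:
  Pos -1: 't' == 't'
  Pos -2: 's' != 'n' (stop)
LCS = "t" (length 1)


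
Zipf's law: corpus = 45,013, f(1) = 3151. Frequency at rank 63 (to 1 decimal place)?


Zipf's law: f(r) = f(1) / r
f(1) = 3151
f(63) = 3151 / 63
= 50.0 occurrences


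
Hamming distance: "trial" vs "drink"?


Comparing character by character (same length = 5):
  Pos 0: 't' vs 'd' !=
  Pos 1: 'r' vs 'r' =
  Pos 2: 'i' vs 'i' =
  Pos 3: 'a' vs 'n' !=
  Pos 4: 'l' vs 'k' !=
Hamming distance = 3


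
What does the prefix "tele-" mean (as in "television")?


Prefix: tele-
Example: television = tele- + vision
Meaning = distant


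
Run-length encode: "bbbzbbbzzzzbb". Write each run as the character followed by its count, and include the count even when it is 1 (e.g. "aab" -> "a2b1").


String: "bbbzbbbzzzzbb"
Scanning for consecutive runs:
  'b' x 3
  'z' x 1
  'b' x 3
  'z' x 4
  'b' x 2
RLE = "b3z1b3z4b2"


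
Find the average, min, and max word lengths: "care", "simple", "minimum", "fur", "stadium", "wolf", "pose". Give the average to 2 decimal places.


Lengths: "care"=4, "simple"=6, "minimum"=7, "fur"=3, "stadium"=7, "wolf"=4, "pose"=4
Sum = 35, Count = 7
Average = 35/7 = 5.00
= avg=5.00, min=3, max=7


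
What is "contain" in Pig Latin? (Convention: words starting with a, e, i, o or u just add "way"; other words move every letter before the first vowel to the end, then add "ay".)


Word: "contain"
Starts with consonant(s) → move to end, add 'ay'
Consonant cluster: "c"
Pig Latin = "ontaincay"


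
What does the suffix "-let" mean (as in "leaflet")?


Suffix: -let
As in: leaflet -> leaf + -let
Meaning = small


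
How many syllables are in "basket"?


Word: "basket"
Syllable breakdown: bas · ket
Counting: 2 parts
= 2 syllables


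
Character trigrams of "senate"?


Word: "senate" (length 6)
Number of trigrams = 6 - 3 + 1 = 4
  Position 0: "sen"
  Position 1: "ena"
  Position 2: "nat"
  Position 3: "ate"
Trigrams = "sen", "ena", "nat", "ate"


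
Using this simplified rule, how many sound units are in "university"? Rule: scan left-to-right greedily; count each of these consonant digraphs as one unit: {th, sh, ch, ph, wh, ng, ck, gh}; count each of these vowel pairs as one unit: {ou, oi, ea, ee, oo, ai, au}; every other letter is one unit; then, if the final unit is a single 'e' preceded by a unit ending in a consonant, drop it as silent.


Word: "university" (10 letters)
Left-to-right scan:
  1. 'u' (letter)
  2. 'n' (letter)
  3. 'i' (letter)
  4. 'v' (letter)
  5. 'e' (letter)
  6. 'r' (letter)
  7. 's' (letter)
  8. 'i' (letter)
  9. 't' (letter)
  10. 'y' (letter)
Units from scan: 10
Sound units = 10 units


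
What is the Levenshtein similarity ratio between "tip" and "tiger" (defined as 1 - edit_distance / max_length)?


Word 1: "tip" (length 3)
Word 2: "tiger" (length 5)
One optimal edit sequence:
  1. keep 't'
  2. keep 'i'
  3. insert 'g'  (+1)
  4. insert 'e'  (+1)
  5. substitute 'p' -> 'r'  (+1)
Edit distance = 3
Max length = max(3, 5) = 5
Similarity = 1 - 3/5
= 0.4000


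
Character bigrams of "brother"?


Word: "brother" (length 7)
Number of bigrams = 7 - 2 + 1 = 6
  Position 0: "br"
  Position 1: "ro"
  Position 2: "ot"
  Position 3: "th"
  Position 4: "he"
  Position 5: "er"
Bigrams = "br", "ro", "ot", "th", "he", "er"


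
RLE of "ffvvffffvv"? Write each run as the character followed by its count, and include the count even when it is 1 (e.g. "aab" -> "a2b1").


String: "ffvvffffvv"
Scanning for consecutive runs:
  'f' x 2
  'v' x 2
  'f' x 4
  'v' x 2
RLE = "f2v2f4v2"


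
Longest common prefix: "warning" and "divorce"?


Word 1: "warning"
Word 2: "divorce"
Comparing from start:
  Pos 0: 'w' != 'd' (stop)
LCP = "" (length 0)


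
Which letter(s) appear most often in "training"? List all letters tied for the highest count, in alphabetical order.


Word: "training"
Letter counts:
  'a': 1
  'g': 1
  'i': 2
  'n': 2
  'r': 1
  't': 1
Maximum count = 2
Most frequent = 'i', 'n' (2 times each)


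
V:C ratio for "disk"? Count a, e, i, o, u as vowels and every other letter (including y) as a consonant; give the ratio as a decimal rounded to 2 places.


Word: "disk"
Vowels (a,e,i,o,u): 1
Consonants: 3
Ratio = 1/3
= 0.33


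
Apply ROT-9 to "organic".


Word: "organic"
Shift: 9
Each letter → (letter + shift) mod 26:
  'o' (14) + 9 = 23 → 'x'
  'r' (17) + 9 = 0 → 'a'
  'g' (6) + 9 = 15 → 'p'
  'a' (0) + 9 = 9 → 'j'
  'n' (13) + 9 = 22 → 'w'
  'i' (8) + 9 = 17 → 'r'
  'c' (2) + 9 = 11 → 'l'
Result = "xapjwrl"


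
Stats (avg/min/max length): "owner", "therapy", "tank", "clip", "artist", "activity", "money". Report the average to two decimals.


Lengths: "owner"=5, "therapy"=7, "tank"=4, "clip"=4, "artist"=6, "activity"=8, "money"=5
Sum = 39, Count = 7
Average = 39/7 = 5.57
= avg=5.57, min=4, max=8


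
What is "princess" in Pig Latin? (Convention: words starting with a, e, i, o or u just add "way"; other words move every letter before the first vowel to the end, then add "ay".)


Word: "princess"
Starts with consonant(s) → move to end, add 'ay'
Consonant cluster: "pr"
Pig Latin = "incesspray"


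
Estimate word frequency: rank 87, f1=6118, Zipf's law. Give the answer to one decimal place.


Zipf's law: f(r) = f(1) / r
f(1) = 6118
f(87) = 6118 / 87
= 70.3 occurrences


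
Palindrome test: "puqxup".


Word: "puqxup"
Reversed: "puxqup"
Forward == Backward? puqxup != puxqup
Palindrome = No


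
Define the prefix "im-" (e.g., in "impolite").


Prefix: im-
Example: impolite = im- + polite
Meaning = not / into


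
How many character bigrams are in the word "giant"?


Word: "giant" (length 5)
Number of 2-grams = length - 2 + 1 = 5 - 2 + 1
= 4


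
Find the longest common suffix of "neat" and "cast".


Word 1: "neat"
Word 2: "cast"
Comparing from end:
  Pos -1: 't' == 't'
  Pos -2: 'a' != 's' (stop)
LCS = "t" (length 1)


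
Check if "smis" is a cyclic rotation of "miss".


Word: "miss", Candidate: "smis"
Method: check if candidate is substring of word+word
"missmiss" contains "smis"? Yes
Is rotation = Yes


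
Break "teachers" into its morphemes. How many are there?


Word: "teachers"
Morphemes: teach | -er | -s
Each morpheme carries meaning
= 3 morphemes


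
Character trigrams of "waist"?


Word: "waist" (length 5)
Number of trigrams = 5 - 3 + 1 = 3
  Position 0: "wai"
  Position 1: "ais"
  Position 2: "ist"
Trigrams = "wai", "ais", "ist"


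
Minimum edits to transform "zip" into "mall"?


Word 1: "zip" (length 3)
Word 2: "mall" (length 4)
One optimal edit sequence (insert/delete/substitute each cost 1):
  1. insert 'm'  (+1)
  2. substitute 'z' -> 'a'  (+1)
  3. substitute 'i' -> 'l'  (+1)
  4. substitute 'p' -> 'l'  (+1)
Total edit operations: 4
Edit distance = 4


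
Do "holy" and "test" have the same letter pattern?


Pattern of "holy": [0, 1, 2, 3]
Pattern of "test": [0, 1, 2, 0]
Patterns do not match
Same pattern = No


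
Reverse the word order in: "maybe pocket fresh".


Original: "maybe pocket fresh"
Words (1..n): maybe | pocket | fresh
Reversed (n..1): fresh | pocket | maybe
Result = "fresh pocket maybe"


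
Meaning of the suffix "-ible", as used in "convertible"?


Suffix: -ible
Example: convertible (convert + -ible)
Meaning = capable of


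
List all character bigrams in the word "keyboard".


Word: "keyboard" (length 8)
Number of bigrams = 8 - 2 + 1 = 7
  Position 0: "ke"
  Position 1: "ey"
  Position 2: "yb"
  Position 3: "bo"
  Position 4: "oa"
  Position 5: "ar"
  Position 6: "rd"
Bigrams = "ke", "ey", "yb", "bo", "oa", "ar", "rd"


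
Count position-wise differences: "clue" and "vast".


Comparing character by character (same length = 4):
  Pos 0: 'c' vs 'v' !=
  Pos 1: 'l' vs 'a' !=
  Pos 2: 'u' vs 's' !=
  Pos 3: 'e' vs 't' !=
Hamming distance = 4


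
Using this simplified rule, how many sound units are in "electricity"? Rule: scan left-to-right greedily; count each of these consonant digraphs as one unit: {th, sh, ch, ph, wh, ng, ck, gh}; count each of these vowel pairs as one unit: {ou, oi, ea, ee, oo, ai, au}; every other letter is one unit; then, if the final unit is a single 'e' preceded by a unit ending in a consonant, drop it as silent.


Word: "electricity" (11 letters)
Left-to-right scan:
  1. 'e' (letter)
  2. 'l' (letter)
  3. 'e' (letter)
  4. 'c' (letter)
  5. 't' (letter)
  6. 'r' (letter)
  7. 'i' (letter)
  8. 'c' (letter)
  9. 'i' (letter)
  10. 't' (letter)
  11. 'y' (letter)
Units from scan: 11
Sound units = 11 units


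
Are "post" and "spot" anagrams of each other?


Word 1: "post" → sorted: opst
Word 2: "spot" → sorted: opst
Same letters? opst == opst
Anagram = Yes


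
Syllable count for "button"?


Word: "button"
Syllable breakdown: but / ton
Counting: 2 parts
= 2 syllables


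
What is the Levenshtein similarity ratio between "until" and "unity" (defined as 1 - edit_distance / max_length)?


Word 1: "until" (length 5)
Word 2: "unity" (length 5)
One optimal edit sequence:
  1. keep 'u'
  2. keep 'n'
  3. substitute 't' -> 'i'  (+1)
  4. substitute 'i' -> 't'  (+1)
  5. substitute 'l' -> 'y'  (+1)
Edit distance = 3
Max length = max(5, 5) = 5
Similarity = 1 - 3/5
= 0.4000


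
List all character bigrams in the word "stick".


Word: "stick" (length 5)
Number of bigrams = 5 - 2 + 1 = 4
  Position 0: "st"
  Position 1: "ti"
  Position 2: "ic"
  Position 3: "ck"
Bigrams = "st", "ti", "ic", "ck"


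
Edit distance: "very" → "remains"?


Word 1: "very" (length 4)
Word 2: "remains" (length 7)
One optimal edit sequence (insert/delete/substitute each cost 1):
  1. substitute 'v' -> 'r'  (+1)
  2. keep 'e'
  3. insert 'm'  (+1)
  4. insert 'a'  (+1)
  5. insert 'i'  (+1)
  6. substitute 'r' -> 'n'  (+1)
  7. substitute 'y' -> 's'  (+1)
Total edit operations: 6
Edit distance = 6


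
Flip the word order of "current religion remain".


Original: "current religion remain"
Words (1..n): current | religion | remain
Reversed (n..1): remain | religion | current
Result = "remain religion current"


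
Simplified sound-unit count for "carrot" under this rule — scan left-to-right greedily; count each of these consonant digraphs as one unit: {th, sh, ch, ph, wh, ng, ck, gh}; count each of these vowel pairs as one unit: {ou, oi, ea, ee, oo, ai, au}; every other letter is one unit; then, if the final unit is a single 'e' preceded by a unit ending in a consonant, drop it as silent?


Word: "carrot" (6 letters)
Left-to-right scan:
  1. 'c' (letter)
  2. 'a' (letter)
  3. 'r' (letter)
  4. 'r' (letter)
  5. 'o' (letter)
  6. 't' (letter)
Units from scan: 6
Sound units = 6 units


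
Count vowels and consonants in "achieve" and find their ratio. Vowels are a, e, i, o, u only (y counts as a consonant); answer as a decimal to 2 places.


Word: "achieve"
Vowels (a,e,i,o,u): 4
Consonants: 3
Ratio = 4/3
= 1.33


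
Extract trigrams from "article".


Word: "article" (length 7)
Number of trigrams = 7 - 3 + 1 = 5
  Position 0: "art"
  Position 1: "rti"
  Position 2: "tic"
  Position 3: "icl"
  Position 4: "cle"
Trigrams = "art", "rti", "tic", "icl", "cle"


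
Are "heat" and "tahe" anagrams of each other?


Word 1: "heat" → sorted: aeht
Word 2: "tahe" → sorted: aeht
Same letters? aeht == aeht
Anagram = Yes


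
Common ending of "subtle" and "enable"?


Word 1: "subtle"
Word 2: "enable"
Comparing from end:
  Pos -1: 'e' == 'e'
  Pos -2: 'l' == 'l'
  Pos -3: 't' != 'b' (stop)
LCS = "le" (length 2)


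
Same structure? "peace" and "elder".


Pattern of "peace": [0, 1, 2, 3, 1]
Pattern of "elder": [0, 1, 2, 0, 3]
Patterns do not match
Same pattern = No


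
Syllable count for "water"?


Word: "water"
Syllable breakdown: wa · ter
Counting: 2 parts
= 2 syllables


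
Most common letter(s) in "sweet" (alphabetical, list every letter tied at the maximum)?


Word: "sweet"
Letter counts:
  'e': 2
  's': 1
  't': 1
  'w': 1
Maximum count = 2
Most frequent = 'e' (2 times each)


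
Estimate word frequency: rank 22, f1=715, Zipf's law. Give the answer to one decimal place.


Zipf's law: f(r) = f(1) / r
f(1) = 715
f(22) = 715 / 22
= 32.5 occurrences


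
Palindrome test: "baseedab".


Word: "baseedab"
Reversed: "badeesab"
Forward == Backward? baseedab != badeesab
Palindrome = No


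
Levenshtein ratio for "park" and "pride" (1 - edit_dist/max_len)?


Word 1: "park" (length 4)
Word 2: "pride" (length 5)
One optimal edit sequence:
  1. keep 'p'
  2. insert 'r'  (+1)
  3. substitute 'a' -> 'i'  (+1)
  4. substitute 'r' -> 'd'  (+1)
  5. substitute 'k' -> 'e'  (+1)
Edit distance = 4
Max length = max(4, 5) = 5
Similarity = 1 - 4/5
= 0.2000


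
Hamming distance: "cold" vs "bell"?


Comparing character by character (same length = 4):
  Pos 0: 'c' vs 'b' !=
  Pos 1: 'o' vs 'e' !=
  Pos 2: 'l' vs 'l' =
  Pos 3: 'd' vs 'l' !=
Hamming distance = 3


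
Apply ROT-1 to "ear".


Word: "ear"
Shift: 1
Each letter → (letter + shift) mod 26:
  'e' (4) + 1 = 5 → 'f'
  'a' (0) + 1 = 1 → 'b'
  'r' (17) + 1 = 18 → 's'
Result = "fbs"


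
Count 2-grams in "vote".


Word: "vote" (length 4)
Number of 2-grams = length - 2 + 1 = 4 - 2 + 1
= 3


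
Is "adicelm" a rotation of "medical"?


Word: "medical", Candidate: "adicelm"
Method: check if candidate is substring of word+word
"medicalmedical" contains "adicelm"? No
Is rotation = No


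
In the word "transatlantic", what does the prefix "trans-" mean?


Prefix: trans-
As in: transatlantic -> trans- + atlantic
Meaning = across


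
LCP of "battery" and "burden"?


Word 1: "battery"
Word 2: "burden"
Comparing from start:
  Pos 0: 'b' == 'b'
  Pos 1: 'a' != 'u' (stop)
LCP = "b" (length 1)


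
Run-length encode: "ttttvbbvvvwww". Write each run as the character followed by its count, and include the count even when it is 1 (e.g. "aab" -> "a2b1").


String: "ttttvbbvvvwww"
Scanning for consecutive runs:
  't' x 4
  'v' x 1
  'b' x 2
  'v' x 3
  'w' x 3
RLE = "t4v1b2v3w3"


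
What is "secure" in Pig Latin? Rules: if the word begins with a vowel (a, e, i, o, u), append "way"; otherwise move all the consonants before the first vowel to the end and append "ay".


Word: "secure"
Starts with consonant(s) → move to end, add 'ay'
Consonant cluster: "s"
Pig Latin = "ecuresay"


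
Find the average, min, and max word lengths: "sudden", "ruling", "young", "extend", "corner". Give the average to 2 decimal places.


Lengths: "sudden"=6, "ruling"=6, "young"=5, "extend"=6, "corner"=6
Sum = 29, Count = 5
Average = 29/5 = 5.80
= avg=5.80, min=5, max=6


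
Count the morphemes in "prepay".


Word: "prepay"
Morphemes: pre- + pay
Each morpheme carries meaning
= 2 morphemes


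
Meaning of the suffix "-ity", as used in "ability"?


Suffix: -ity
Example: ability = able + -ity, with a spelling change
Meaning = quality of


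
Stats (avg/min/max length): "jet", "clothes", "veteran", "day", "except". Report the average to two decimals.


Lengths: "jet"=3, "clothes"=7, "veteran"=7, "day"=3, "except"=6
Sum = 26, Count = 5
Average = 26/5 = 5.20
= avg=5.20, min=3, max=7


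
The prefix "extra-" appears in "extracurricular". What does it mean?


Prefix: extra-
As in: extracurricular -> extra- + curricular
Meaning = beyond


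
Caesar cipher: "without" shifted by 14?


Word: "without"
Shift: 14
Each letter → (letter + shift) mod 26:
  'w' (22) + 14 = 10 → 'k'
  'i' (8) + 14 = 22 → 'w'
  't' (19) + 14 = 7 → 'h'
  'h' (7) + 14 = 21 → 'v'
  'o' (14) + 14 = 2 → 'c'
  'u' (20) + 14 = 8 → 'i'
  't' (19) + 14 = 7 → 'h'
Result = "kwhvcih"


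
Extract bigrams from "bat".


Word: "bat" (length 3)
Number of bigrams = 3 - 2 + 1 = 2
  Position 0: "ba"
  Position 1: "at"
Bigrams = "ba", "at"


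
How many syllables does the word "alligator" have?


Word: "alligator"
Syllable breakdown: al-li-ga-tor
Counting: 4 parts
= 4 syllables


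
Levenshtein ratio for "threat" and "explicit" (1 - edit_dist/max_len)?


Word 1: "threat" (length 6)
Word 2: "explicit" (length 8)
One optimal edit sequence:
  1. insert 'e'  (+1)
  2. insert 'x'  (+1)
  3. substitute 't' -> 'p'  (+1)
  4. substitute 'h' -> 'l'  (+1)
  5. substitute 'r' -> 'i'  (+1)
  6. substitute 'e' -> 'c'  (+1)
  7. substitute 'a' -> 'i'  (+1)
  8. keep 't'
Edit distance = 7
Max length = max(6, 8) = 8
Similarity = 1 - 7/8
= 0.1250


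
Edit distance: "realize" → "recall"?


Word 1: "realize" (length 7)
Word 2: "recall" (length 6)
One optimal edit sequence (insert/delete/substitute each cost 1):
  1. keep 'r'
  2. keep 'e'
  3. insert 'c'  (+1)
  4. keep 'a'
  5. keep 'l'
  6. delete 'i'  (+1)
  7. delete 'z'  (+1)
  8. substitute 'e' -> 'l'  (+1)
Total edit operations: 4
Edit distance = 4


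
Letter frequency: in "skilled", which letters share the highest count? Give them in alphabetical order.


Word: "skilled"
Letter counts:
  'd': 1
  'e': 1
  'i': 1
  'k': 1
  'l': 2
  's': 1
Maximum count = 2
Most frequent = 'l' (2 times each)


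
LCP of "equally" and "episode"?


Word 1: "equally"
Word 2: "episode"
Comparing from start:
  Pos 0: 'e' == 'e'
  Pos 1: 'q' != 'p' (stop)
LCP = "e" (length 1)


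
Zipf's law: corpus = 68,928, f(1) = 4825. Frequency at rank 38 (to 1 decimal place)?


Zipf's law: f(r) = f(1) / r
f(1) = 4825
f(38) = 4825 / 38
= 127.0 occurrences


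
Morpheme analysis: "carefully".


Word: "carefully"
Morphemes: care + -ful + -ly
Each morpheme carries meaning
= 3 morphemes


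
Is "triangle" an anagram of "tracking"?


Word 1: "tracking" → sorted: acgiknrt
Word 2: "triangle" → sorted: aegilnrt
Same letters? acgiknrt != aegilnrt
Anagram = No


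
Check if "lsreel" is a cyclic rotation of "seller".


Word: "seller", Candidate: "lsreel"
Method: check if candidate is substring of word+word
"sellerseller" contains "lsreel"? No
Is rotation = No


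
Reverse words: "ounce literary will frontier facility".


Original: "ounce literary will frontier facility"
Words (1..n): ounce | literary | will | frontier | facility
Reversed (n..1): facility | frontier | will | literary | ounce
Result = "facility frontier will literary ounce"


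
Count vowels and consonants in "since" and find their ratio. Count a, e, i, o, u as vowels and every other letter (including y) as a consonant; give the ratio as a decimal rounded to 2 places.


Word: "since"
Vowels (a,e,i,o,u): 2
Consonants: 3
Ratio = 2/3
= 0.67


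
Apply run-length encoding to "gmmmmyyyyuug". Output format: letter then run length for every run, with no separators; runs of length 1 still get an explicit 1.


String: "gmmmmyyyyuug"
Scanning for consecutive runs:
  'g' x 1
  'm' x 4
  'y' x 4
  'u' x 2
  'g' x 1
RLE = "g1m4y4u2g1"


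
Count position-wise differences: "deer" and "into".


Comparing character by character (same length = 4):
  Pos 0: 'd' vs 'i' !=
  Pos 1: 'e' vs 'n' !=
  Pos 2: 'e' vs 't' !=
  Pos 3: 'r' vs 'o' !=
Hamming distance = 4


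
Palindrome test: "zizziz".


Word: "zizziz"
Reversed: "zizziz"
Forward == Backward? zizziz == zizziz
Palindrome = Yes


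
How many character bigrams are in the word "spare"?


Word: "spare" (length 5)
Number of 2-grams = length - 2 + 1 = 5 - 2 + 1
= 4


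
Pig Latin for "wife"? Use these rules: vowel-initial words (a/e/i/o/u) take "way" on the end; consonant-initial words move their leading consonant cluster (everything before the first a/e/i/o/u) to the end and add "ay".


Word: "wife"
Starts with consonant(s) → move to end, add 'ay'
Consonant cluster: "w"
Pig Latin = "ifeway"


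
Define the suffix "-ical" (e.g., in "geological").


Suffix: -ical
As in: geological -> geology + -ical, with a spelling change
Meaning = relating to


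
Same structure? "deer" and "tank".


Pattern of "deer": [0, 1, 1, 2]
Pattern of "tank": [0, 1, 2, 3]
Patterns do not match
Same pattern = No


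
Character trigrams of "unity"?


Word: "unity" (length 5)
Number of trigrams = 5 - 3 + 1 = 3
  Position 0: "uni"
  Position 1: "nit"
  Position 2: "ity"
Trigrams = "uni", "nit", "ity"


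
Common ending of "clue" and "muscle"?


Word 1: "clue"
Word 2: "muscle"
Comparing from end:
  Pos -1: 'e' == 'e'
  Pos -2: 'u' != 'l' (stop)
LCS = "e" (length 1)


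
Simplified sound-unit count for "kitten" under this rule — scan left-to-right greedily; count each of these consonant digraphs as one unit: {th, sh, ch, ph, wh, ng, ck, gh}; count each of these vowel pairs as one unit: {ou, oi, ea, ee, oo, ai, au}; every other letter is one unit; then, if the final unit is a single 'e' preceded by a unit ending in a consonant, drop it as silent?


Word: "kitten" (6 letters)
Left-to-right scan:
  [1] 'k' (letter)
  [2] 'i' (letter)
  [3] 't' (letter)
  [4] 't' (letter)
  [5] 'e' (letter)
  [6] 'n' (letter)
Units from scan: 6
Sound units = 6 units


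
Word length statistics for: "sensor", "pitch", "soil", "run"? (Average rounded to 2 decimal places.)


Lengths: "sensor"=6, "pitch"=5, "soil"=4, "run"=3
Sum = 18, Count = 4
Average = 18/4 = 4.50
= avg=4.50, min=3, max=6


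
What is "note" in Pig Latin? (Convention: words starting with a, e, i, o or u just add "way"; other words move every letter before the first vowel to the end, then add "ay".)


Word: "note"
Starts with consonant(s) → move to end, add 'ay'
Consonant cluster: "n"
Pig Latin = "otenay"


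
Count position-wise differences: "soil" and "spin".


Comparing character by character (same length = 4):
  Pos 0: 's' vs 's' =
  Pos 1: 'o' vs 'p' !=
  Pos 2: 'i' vs 'i' =
  Pos 3: 'l' vs 'n' !=
Hamming distance = 2


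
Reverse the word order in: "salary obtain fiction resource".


Original: "salary obtain fiction resource"
Words (1..n): salary | obtain | fiction | resource
Reversed (n..1): resource | fiction | obtain | salary
Result = "resource fiction obtain salary"


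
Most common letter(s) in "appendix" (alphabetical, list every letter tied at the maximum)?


Word: "appendix"
Letter counts:
  'a': 1
  'd': 1
  'e': 1
  'i': 1
  'n': 1
  'p': 2
  'x': 1
Maximum count = 2
Most frequent = 'p' (2 times each)


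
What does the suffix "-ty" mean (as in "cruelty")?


Suffix: -ty
As in: cruelty -> cruel + -ty
Meaning = quality of


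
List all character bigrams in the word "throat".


Word: "throat" (length 6)
Number of bigrams = 6 - 2 + 1 = 5
  Position 0: "th"
  Position 1: "hr"
  Position 2: "ro"
  Position 3: "oa"
  Position 4: "at"
Bigrams = "th", "hr", "ro", "oa", "at"


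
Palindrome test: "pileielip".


Word: "pileielip"
Reversed: "pileielip"
Forward == Backward? pileielip == pileielip
Palindrome = Yes


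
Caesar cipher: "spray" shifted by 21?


Word: "spray"
Shift: 21
Each letter → (letter + shift) mod 26:
  's' (18) + 21 = 13 → 'n'
  'p' (15) + 21 = 10 → 'k'
  'r' (17) + 21 = 12 → 'm'
  'a' (0) + 21 = 21 → 'v'
  'y' (24) + 21 = 19 → 't'
Result = "nkmvt"


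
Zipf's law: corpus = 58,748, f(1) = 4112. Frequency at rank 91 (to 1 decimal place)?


Zipf's law: f(r) = f(1) / r
f(1) = 4112
f(91) = 4112 / 91
= 45.2 occurrences


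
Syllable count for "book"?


Word: "book"
Syllable breakdown: book
Counting: 1 part
= 1 syllable


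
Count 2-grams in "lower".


Word: "lower" (length 5)
Number of 2-grams = length - 2 + 1 = 5 - 2 + 1
= 4


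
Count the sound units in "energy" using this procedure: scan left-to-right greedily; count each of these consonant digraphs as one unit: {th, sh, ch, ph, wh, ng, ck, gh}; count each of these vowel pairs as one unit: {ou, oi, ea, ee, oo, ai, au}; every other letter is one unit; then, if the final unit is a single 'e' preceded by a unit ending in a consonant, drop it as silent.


Word: "energy" (6 letters)
Left-to-right scan:
  1. 'e' (letter)
  2. 'n' (letter)
  3. 'e' (letter)
  4. 'r' (letter)
  5. 'g' (letter)
  6. 'y' (letter)
Units from scan: 6
Sound units = 6 units


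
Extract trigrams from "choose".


Word: "choose" (length 6)
Number of trigrams = 6 - 3 + 1 = 4
  Position 0: "cho"
  Position 1: "hoo"
  Position 2: "oos"
  Position 3: "ose"
Trigrams = "cho", "hoo", "oos", "ose"


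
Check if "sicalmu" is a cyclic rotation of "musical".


Word: "musical", Candidate: "sicalmu"
Method: check if candidate is substring of word+word
"musicalmusical" contains "sicalmu"? Yes
Is rotation = Yes


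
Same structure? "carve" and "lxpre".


Pattern of "carve": [0, 1, 2, 3, 4]
Pattern of "lxpre": [0, 1, 2, 3, 4]
Patterns match
Same pattern = Yes


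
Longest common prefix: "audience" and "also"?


Word 1: "audience"
Word 2: "also"
Comparing from start:
  Pos 0: 'a' == 'a'
  Pos 1: 'u' != 'l' (stop)
LCP = "a" (length 1)


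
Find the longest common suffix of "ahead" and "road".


Word 1: "ahead"
Word 2: "road"
Comparing from end:
  Pos -1: 'd' == 'd'
  Pos -2: 'a' == 'a'
  Pos -3: 'e' != 'o' (stop)
LCS = "ad" (length 2)


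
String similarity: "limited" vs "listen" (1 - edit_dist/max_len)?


Word 1: "limited" (length 7)
Word 2: "listen" (length 6)
One optimal edit sequence:
  1. keep 'l'
  2. keep 'i'
  3. delete 'm'  (+1)
  4. substitute 'i' -> 's'  (+1)
  5. keep 't'
  6. keep 'e'
  7. substitute 'd' -> 'n'  (+1)
Edit distance = 3
Max length = max(7, 6) = 7
Similarity = 1 - 3/7
= 0.5714


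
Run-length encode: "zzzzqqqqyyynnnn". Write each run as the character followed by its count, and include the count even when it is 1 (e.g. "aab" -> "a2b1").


String: "zzzzqqqqyyynnnn"
Scanning for consecutive runs:
  'z' x 4
  'q' x 4
  'y' x 3
  'n' x 4
RLE = "z4q4y3n4"


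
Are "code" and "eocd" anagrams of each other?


Word 1: "code" → sorted: cdeo
Word 2: "eocd" → sorted: cdeo
Same letters? cdeo == cdeo
Anagram = Yes


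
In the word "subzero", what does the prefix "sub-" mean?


Prefix: sub-
Example: subzero = sub- + zero
Meaning = under / below


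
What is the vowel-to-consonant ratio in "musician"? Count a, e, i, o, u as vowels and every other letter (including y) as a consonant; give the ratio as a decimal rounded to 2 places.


Word: "musician"
Vowels (a,e,i,o,u): 4
Consonants: 4
Ratio = 4/4
= 1.00


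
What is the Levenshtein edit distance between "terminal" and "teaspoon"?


Word 1: "terminal" (length 8)
Word 2: "teaspoon" (length 8)
One optimal edit sequence (insert/delete/substitute each cost 1):
  1. keep 't'
  2. keep 'e'
  3. substitute 'r' -> 'a'  (+1)
  4. substitute 'm' -> 's'  (+1)
  5. substitute 'i' -> 'p'  (+1)
  6. substitute 'n' -> 'o'  (+1)
  7. substitute 'a' -> 'o'  (+1)
  8. substitute 'l' -> 'n'  (+1)
Total edit operations: 6
Edit distance = 6


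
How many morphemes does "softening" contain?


Word: "softening"
Morphemes: soft | -en | -ing
Each morpheme carries meaning
= 3 morphemes


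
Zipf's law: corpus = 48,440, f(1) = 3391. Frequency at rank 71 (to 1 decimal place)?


Zipf's law: f(r) = f(1) / r
f(1) = 3391
f(71) = 3391 / 71
= 47.8 occurrences


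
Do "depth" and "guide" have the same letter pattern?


Pattern of "depth": [0, 1, 2, 3, 4]
Pattern of "guide": [0, 1, 2, 3, 4]
Patterns match
Same pattern = Yes


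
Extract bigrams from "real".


Word: "real" (length 4)
Number of bigrams = 4 - 2 + 1 = 3
  Position 0: "re"
  Position 1: "ea"
  Position 2: "al"
Bigrams = "re", "ea", "al"


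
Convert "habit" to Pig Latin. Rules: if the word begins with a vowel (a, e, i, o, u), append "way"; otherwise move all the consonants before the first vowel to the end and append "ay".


Word: "habit"
Starts with consonant(s) → move to end, add 'ay'
Consonant cluster: "h"
Pig Latin = "abithay"


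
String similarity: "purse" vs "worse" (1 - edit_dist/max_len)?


Word 1: "purse" (length 5)
Word 2: "worse" (length 5)
One optimal edit sequence:
  1. substitute 'p' -> 'w'  (+1)
  2. substitute 'u' -> 'o'  (+1)
  3. keep 'r'
  4. keep 's'
  5. keep 'e'
Edit distance = 2
Max length = max(5, 5) = 5
Similarity = 1 - 2/5
= 0.6000


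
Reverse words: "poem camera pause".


Original: "poem camera pause"
Words (1..n): poem | camera | pause
Reversed (n..1): pause | camera | poem
Result = "pause camera poem"


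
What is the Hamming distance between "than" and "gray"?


Comparing character by character (same length = 4):
  Pos 0: 't' vs 'g' !=
  Pos 1: 'h' vs 'r' !=
  Pos 2: 'a' vs 'a' =
  Pos 3: 'n' vs 'y' !=
Hamming distance = 3


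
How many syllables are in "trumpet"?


Word: "trumpet"
Syllable breakdown: trum | pet
Counting: 2 parts
= 2 syllables


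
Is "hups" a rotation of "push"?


Word: "push", Candidate: "hups"
Method: check if candidate is substring of word+word
"pushpush" contains "hups"? No
Is rotation = No


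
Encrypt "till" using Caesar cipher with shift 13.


Word: "till"
Shift: 13
Each letter → (letter + shift) mod 26:
  't' (19) + 13 = 6 → 'g'
  'i' (8) + 13 = 21 → 'v'
  'l' (11) + 13 = 24 → 'y'
  'l' (11) + 13 = 24 → 'y'
Result = "gvyy"


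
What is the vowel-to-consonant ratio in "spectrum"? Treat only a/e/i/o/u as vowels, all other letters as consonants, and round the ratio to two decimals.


Word: "spectrum"
Vowels (a,e,i,o,u): 2
Consonants: 6
Ratio = 2/6
= 0.33


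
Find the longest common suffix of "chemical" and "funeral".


Word 1: "chemical"
Word 2: "funeral"
Comparing from end:
  Pos -1: 'l' == 'l'
  Pos -2: 'a' == 'a'
  Pos -3: 'c' != 'r' (stop)
LCS = "al" (length 2)


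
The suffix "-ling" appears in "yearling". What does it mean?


Suffix: -ling
Example: yearling = year + -ling
Meaning = small / young


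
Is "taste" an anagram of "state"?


Word 1: "state" → sorted: aestt
Word 2: "taste" → sorted: aestt
Same letters? aestt == aestt
Anagram = Yes


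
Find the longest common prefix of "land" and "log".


Word 1: "land"
Word 2: "log"
Comparing from start:
  Pos 0: 'l' == 'l'
  Pos 1: 'a' != 'o' (stop)
LCP = "l" (length 1)


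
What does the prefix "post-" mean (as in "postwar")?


Prefix: post-
As in: postwar -> post- + war
Meaning = after


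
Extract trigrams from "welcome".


Word: "welcome" (length 7)
Number of trigrams = 7 - 3 + 1 = 5
  Position 0: "wel"
  Position 1: "elc"
  Position 2: "lco"
  Position 3: "com"
  Position 4: "ome"
Trigrams = "wel", "elc", "lco", "com", "ome"


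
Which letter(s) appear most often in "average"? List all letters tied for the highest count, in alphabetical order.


Word: "average"
Letter counts:
  'a': 2
  'e': 2
  'g': 1
  'r': 1
  'v': 1
Maximum count = 2
Most frequent = 'a', 'e' (2 times each)


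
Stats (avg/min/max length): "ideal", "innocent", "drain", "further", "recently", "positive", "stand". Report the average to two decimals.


Lengths: "ideal"=5, "innocent"=8, "drain"=5, "further"=7, "recently"=8, "positive"=8, "stand"=5
Sum = 46, Count = 7
Average = 46/7 = 6.57
= avg=6.57, min=5, max=8


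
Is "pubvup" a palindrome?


Word: "pubvup"
Reversed: "puvbup"
Forward == Backward? pubvup != puvbup
Palindrome = No


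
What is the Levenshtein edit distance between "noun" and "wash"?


Word 1: "noun" (length 4)
Word 2: "wash" (length 4)
One optimal edit sequence (insert/delete/substitute each cost 1):
  1. substitute 'n' -> 'w'  (+1)
  2. substitute 'o' -> 'a'  (+1)
  3. substitute 'u' -> 's'  (+1)
  4. substitute 'n' -> 'h'  (+1)
Total edit operations: 4
Edit distance = 4


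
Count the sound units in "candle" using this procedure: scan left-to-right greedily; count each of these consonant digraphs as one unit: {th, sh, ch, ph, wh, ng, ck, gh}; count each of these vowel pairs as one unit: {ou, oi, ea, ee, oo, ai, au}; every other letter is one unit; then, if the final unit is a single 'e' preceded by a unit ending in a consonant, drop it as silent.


Word: "candle" (6 letters)
Left-to-right scan:
  (1) 'c' (letter)
  (2) 'a' (letter)
  (3) 'n' (letter)
  (4) 'd' (letter)
  (5) 'l' (letter)
  (6) 'e' (letter)
Units from scan: 6
Final unit is 'e' after a consonant -> drop as silent (-1)
Sound units = 5 units


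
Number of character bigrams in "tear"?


Word: "tear" (length 4)
Number of 2-grams = length - 2 + 1 = 4 - 2 + 1
= 3


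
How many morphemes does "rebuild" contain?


Word: "rebuild"
Morphemes: re- | build
Each morpheme carries meaning
= 2 morphemes


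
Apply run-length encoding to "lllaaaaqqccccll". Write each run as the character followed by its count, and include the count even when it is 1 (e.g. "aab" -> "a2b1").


String: "lllaaaaqqccccll"
Scanning for consecutive runs:
  'l' x 3
  'a' x 4
  'q' x 2
  'c' x 4
  'l' x 2
RLE = "l3a4q2c4l2"


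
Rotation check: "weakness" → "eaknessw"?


Word: "weakness", Candidate: "eaknessw"
Method: check if candidate is substring of word+word
"weaknessweakness" contains "eaknessw"? Yes
Is rotation = Yes


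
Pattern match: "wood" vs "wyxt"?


Pattern of "wood": [0, 1, 1, 2]
Pattern of "wyxt": [0, 1, 2, 3]
Patterns do not match
Same pattern = No


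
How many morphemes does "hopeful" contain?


Word: "hopeful"
Morphemes: hope + -ful
Each morpheme carries meaning
= 2 morphemes


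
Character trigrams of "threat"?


Word: "threat" (length 6)
Number of trigrams = 6 - 3 + 1 = 4
  Position 0: "thr"
  Position 1: "hre"
  Position 2: "rea"
  Position 3: "eat"
Trigrams = "thr", "hre", "rea", "eat"


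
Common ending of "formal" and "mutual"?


Word 1: "formal"
Word 2: "mutual"
Comparing from end:
  Pos -1: 'l' == 'l'
  Pos -2: 'a' == 'a'
  Pos -3: 'm' != 'u' (stop)
LCS = "al" (length 2)


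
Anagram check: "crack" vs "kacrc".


Word 1: "crack" → sorted: acckr
Word 2: "kacrc" → sorted: acckr
Same letters? acckr == acckr
Anagram = Yes


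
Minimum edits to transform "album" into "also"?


Word 1: "album" (length 5)
Word 2: "also" (length 4)
One optimal edit sequence (insert/delete/substitute each cost 1):
  1. keep 'a'
  2. keep 'l'
  3. delete 'b'  (+1)
  4. substitute 'u' -> 's'  (+1)
  5. substitute 'm' -> 'o'  (+1)
Total edit operations: 3
Edit distance = 3


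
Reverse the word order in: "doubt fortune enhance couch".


Original: "doubt fortune enhance couch"
Words (1..n): doubt | fortune | enhance | couch
Reversed (n..1): couch | enhance | fortune | doubt
Result = "couch enhance fortune doubt"


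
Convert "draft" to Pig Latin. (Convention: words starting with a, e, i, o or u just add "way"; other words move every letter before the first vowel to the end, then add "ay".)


Word: "draft"
Starts with consonant(s) → move to end, add 'ay'
Consonant cluster: "dr"
Pig Latin = "aftdray"


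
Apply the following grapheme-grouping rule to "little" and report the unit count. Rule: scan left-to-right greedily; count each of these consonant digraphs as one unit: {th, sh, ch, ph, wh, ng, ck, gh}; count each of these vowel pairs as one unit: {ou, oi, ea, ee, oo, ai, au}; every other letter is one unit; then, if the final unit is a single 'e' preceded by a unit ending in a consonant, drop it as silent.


Word: "little" (6 letters)
Left-to-right scan:
  1. 'l' (letter)
  2. 'i' (letter)
  3. 't' (letter)
  4. 't' (letter)
  5. 'l' (letter)
  6. 'e' (letter)
Units from scan: 6
Final unit is 'e' after a consonant -> drop as silent (-1)
Sound units = 5 units


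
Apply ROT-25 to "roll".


Word: "roll"
Shift: 25
Each letter → (letter + shift) mod 26:
  'r' (17) + 25 = 16 → 'q'
  'o' (14) + 25 = 13 → 'n'
  'l' (11) + 25 = 10 → 'k'
  'l' (11) + 25 = 10 → 'k'
Result = "qnkk"


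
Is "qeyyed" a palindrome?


Word: "qeyyed"
Reversed: "deyyeq"
Forward == Backward? qeyyed != deyyeq
Palindrome = No


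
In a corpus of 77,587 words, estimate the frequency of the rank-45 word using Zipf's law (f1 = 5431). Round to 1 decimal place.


Zipf's law: f(r) = f(1) / r
f(1) = 5431
f(45) = 5431 / 45
= 120.7 occurrences


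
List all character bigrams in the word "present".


Word: "present" (length 7)
Number of bigrams = 7 - 2 + 1 = 6
  Position 0: "pr"
  Position 1: "re"
  Position 2: "es"
  Position 3: "se"
  Position 4: "en"
  Position 5: "nt"
Bigrams = "pr", "re", "es", "se", "en", "nt"


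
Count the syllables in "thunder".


Word: "thunder"
Syllable breakdown: thun | der
Counting: 2 parts
= 2 syllables


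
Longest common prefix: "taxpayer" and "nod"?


Word 1: "taxpayer"
Word 2: "nod"
Comparing from start:
  Pos 0: 't' != 'n' (stop)
LCP = "" (length 0)


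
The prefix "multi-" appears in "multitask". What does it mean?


Prefix: multi-
As in: multitask -> multi- + task
Meaning = many


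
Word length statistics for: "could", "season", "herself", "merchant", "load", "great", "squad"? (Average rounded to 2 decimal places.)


Lengths: "could"=5, "season"=6, "herself"=7, "merchant"=8, "load"=4, "great"=5, "squad"=5
Sum = 40, Count = 7
Average = 40/7 = 5.71
= avg=5.71, min=4, max=8
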